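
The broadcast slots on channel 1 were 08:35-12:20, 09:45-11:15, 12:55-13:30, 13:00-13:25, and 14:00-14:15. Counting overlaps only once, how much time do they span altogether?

4 h 35 min

Merged: 08:35-12:20, 12:55-13:30, 14:00-14:15.
Lengths: 3 h 45 min + 35 min + 15 min = 4 h 35 min.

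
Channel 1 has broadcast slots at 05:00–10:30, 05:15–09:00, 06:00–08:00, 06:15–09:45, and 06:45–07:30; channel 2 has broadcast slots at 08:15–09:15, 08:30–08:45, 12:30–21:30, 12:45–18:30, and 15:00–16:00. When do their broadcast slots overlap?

Merge the first list: 05:00-10:30.
Merge the second list: 08:15-09:15, 12:30-21:30.
05:00-10:30 meets the second set on 08:15-09:15.

08:15-09:15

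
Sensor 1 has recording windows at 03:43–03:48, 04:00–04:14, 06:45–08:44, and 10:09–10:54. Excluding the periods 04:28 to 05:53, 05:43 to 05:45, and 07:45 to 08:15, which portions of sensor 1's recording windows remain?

B, merged: 04:28–05:53, 07:45–08:15.
03:43–03:48: no B overlap → unchanged.
04:00–04:14: no B overlap → unchanged.
06:45–08:44 minus B → 06:45–07:45, 08:15–08:44.
10:09–10:54: no B overlap → unchanged.

03:43–03:48, 04:00–04:14, 06:45–07:45, 08:15–08:44, 10:09–10:54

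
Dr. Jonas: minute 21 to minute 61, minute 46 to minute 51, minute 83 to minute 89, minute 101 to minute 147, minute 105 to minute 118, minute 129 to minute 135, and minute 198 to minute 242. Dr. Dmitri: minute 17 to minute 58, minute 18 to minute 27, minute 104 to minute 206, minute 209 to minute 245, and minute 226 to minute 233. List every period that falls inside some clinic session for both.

minute 21 to minute 58, minute 104 to minute 147, minute 198 to minute 206, minute 209 to minute 242

A, merged: minute 21 to minute 61, minute 83 to minute 89, minute 101 to minute 147, minute 198 to minute 242.
B, merged: minute 17 to minute 58, minute 104 to minute 206, minute 209 to minute 245.
minute 21 to minute 61 meets the second set on minute 21 to minute 58.
minute 83 to minute 89: no overlap with the second set.
minute 101 to minute 147 meets the second set on minute 104 to minute 147.
minute 198 to minute 242 meets the second set on minute 198 to minute 206, minute 209 to minute 242.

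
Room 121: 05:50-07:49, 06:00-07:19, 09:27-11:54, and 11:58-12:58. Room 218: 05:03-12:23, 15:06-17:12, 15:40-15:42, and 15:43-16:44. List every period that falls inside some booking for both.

Merge the first list: 05:50–07:49, 09:27–11:54, 11:58–12:58.
Merge the second list: 05:03–12:23, 15:06–17:12.
05:50–07:49 overlaps B on 05:50–07:49.
09:27–11:54 overlaps B on 09:27–11:54.
11:58–12:58 overlaps B on 11:58–12:23.

05:50–07:49, 09:27–11:54, 11:58–12:23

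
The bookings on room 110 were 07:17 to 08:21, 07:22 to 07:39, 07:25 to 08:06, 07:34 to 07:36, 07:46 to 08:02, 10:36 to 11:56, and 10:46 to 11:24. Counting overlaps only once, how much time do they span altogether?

2 h 24 min

Merged: 07:17–08:21, 10:36–11:56.
Lengths: 1 h 4 min + 1 h 20 min = 2 h 24 min.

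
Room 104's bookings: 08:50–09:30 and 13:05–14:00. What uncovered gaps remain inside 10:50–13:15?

The merged coverage is 08:50–09:30, 13:05–14:00.
Uncovered inside 10:50–13:15: 10:50–13:05.

10:50–13:05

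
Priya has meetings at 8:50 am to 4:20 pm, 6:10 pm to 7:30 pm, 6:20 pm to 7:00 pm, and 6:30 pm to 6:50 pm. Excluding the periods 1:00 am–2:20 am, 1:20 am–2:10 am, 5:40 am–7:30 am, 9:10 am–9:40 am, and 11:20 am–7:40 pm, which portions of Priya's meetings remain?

Merge the first list: 8:50 am–4:20 pm, 6:10 pm–7:30 pm.
Merge the second list: 1:00 am–2:20 am, 5:40 am–7:30 am, 9:10 am–9:40 am, 11:20 am–7:40 pm.
8:50 am–4:20 pm \ B = 8:50 am–9:10 am, 9:40 am–11:20 am.
6:10 pm–7:30 pm: entirely removed.

8:50 am–9:10 am, 9:40 am–11:20 am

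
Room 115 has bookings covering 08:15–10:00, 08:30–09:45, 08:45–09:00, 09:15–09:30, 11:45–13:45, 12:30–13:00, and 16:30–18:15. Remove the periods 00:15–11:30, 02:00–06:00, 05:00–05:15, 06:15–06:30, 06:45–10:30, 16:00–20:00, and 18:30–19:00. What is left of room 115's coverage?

11:45-13:45

Merge the first list: 08:15-10:00, 11:45-13:45, 16:30-18:15.
Merge the second list: 00:15-11:30, 16:00-20:00.
08:15-10:00: entirely removed.
11:45-13:45: nothing removed.
16:30-18:15: entirely removed.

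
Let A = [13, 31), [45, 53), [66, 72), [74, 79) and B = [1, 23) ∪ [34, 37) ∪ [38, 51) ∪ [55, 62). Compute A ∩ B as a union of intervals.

[13, 31) meets the second set on [13, 23).
[45, 53) meets the second set on [45, 51).
[66, 72): no overlap with the second set.
[74, 79): no overlap with the second set.

[13, 23) ∪ [45, 51)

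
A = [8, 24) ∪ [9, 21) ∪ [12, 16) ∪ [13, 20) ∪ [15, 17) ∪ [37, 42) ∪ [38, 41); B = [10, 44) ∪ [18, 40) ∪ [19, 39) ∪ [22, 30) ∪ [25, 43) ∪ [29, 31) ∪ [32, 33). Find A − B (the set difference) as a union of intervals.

[8, 10)

First set merges to [8, 24), [37, 42).
Second set merges to [10, 44).
[8, 24) \ B = [8, 10).
[37, 42): entirely removed.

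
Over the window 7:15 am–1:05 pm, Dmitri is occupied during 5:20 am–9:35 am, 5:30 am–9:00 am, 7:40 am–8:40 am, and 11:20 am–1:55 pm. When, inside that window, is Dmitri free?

The merged coverage is 5:20 am–9:35 am, 11:20 am–1:55 pm.
Uncovered inside 7:15 am–1:05 pm: 9:35 am–11:20 am.

9:35 am–11:20 am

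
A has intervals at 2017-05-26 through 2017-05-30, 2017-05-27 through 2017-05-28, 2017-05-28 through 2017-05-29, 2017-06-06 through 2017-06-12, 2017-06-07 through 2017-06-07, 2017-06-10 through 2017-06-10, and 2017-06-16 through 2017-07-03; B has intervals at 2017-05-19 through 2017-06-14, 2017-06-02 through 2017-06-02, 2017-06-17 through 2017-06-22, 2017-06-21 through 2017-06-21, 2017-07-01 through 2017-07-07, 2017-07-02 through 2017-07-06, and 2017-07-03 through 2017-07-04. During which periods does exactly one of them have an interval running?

First set merges to 2017-05-26 through 2017-05-30, 2017-06-06 through 2017-06-12, 2017-06-16 through 2017-07-03.
Second set merges to 2017-05-19 through 2017-06-14, 2017-06-17 through 2017-06-22, 2017-07-01 through 2017-07-07.
A but not B: 2017-06-16 through 2017-06-16, 2017-06-23 through 2017-06-30.
B but not A: 2017-05-19 through 2017-05-25, 2017-05-31 through 2017-06-05, 2017-06-13 through 2017-06-14, 2017-07-04 through 2017-07-07.
Combining gives A △ B.

2017-05-19 through 2017-05-25, 2017-05-31 through 2017-06-05, 2017-06-13 through 2017-06-14, 2017-06-16 through 2017-06-16, 2017-06-23 through 2017-06-30, 2017-07-04 through 2017-07-07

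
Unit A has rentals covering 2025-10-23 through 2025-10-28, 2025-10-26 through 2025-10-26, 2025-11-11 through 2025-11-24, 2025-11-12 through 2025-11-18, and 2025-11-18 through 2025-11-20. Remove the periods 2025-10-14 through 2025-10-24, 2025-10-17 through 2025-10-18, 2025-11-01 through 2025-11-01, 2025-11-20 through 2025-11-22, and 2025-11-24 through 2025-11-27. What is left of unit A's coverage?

A, merged: 2025-10-23 through 2025-10-28, 2025-11-11 through 2025-11-24.
B, merged: 2025-10-14 through 2025-10-24, 2025-11-01 through 2025-11-01, 2025-11-20 through 2025-11-22, 2025-11-24 through 2025-11-27.
2025-10-23 through 2025-10-28 with B removed leaves 2025-10-25 through 2025-10-28.
2025-11-11 through 2025-11-24 with B removed leaves 2025-11-11 through 2025-11-19, 2025-11-23 through 2025-11-23.

2025-10-25 through 2025-10-28, 2025-11-11 through 2025-11-19, 2025-11-23 through 2025-11-23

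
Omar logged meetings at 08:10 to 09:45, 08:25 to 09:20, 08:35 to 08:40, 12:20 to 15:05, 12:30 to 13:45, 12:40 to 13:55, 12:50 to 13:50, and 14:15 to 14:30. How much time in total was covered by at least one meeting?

4 h 20 min

Merged: 08:10-09:45, 12:20-15:05.
Lengths: 1 h 35 min + 2 h 45 min = 4 h 20 min.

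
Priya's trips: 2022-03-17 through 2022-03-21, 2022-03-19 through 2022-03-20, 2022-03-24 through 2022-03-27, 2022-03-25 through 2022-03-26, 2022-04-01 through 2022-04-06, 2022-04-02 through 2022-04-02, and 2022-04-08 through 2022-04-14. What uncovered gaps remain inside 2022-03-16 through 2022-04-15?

2022-03-16 through 2022-03-16, 2022-03-22 through 2022-03-23, 2022-03-28 through 2022-03-31, 2022-04-07 through 2022-04-07, 2022-04-15 through 2022-04-15

Covered (merged): 2022-03-17 through 2022-03-21, 2022-03-24 through 2022-03-27, 2022-04-01 through 2022-04-06, 2022-04-08 through 2022-04-14.
Uncovered inside 2022-03-16 through 2022-04-15: 2022-03-16 through 2022-03-16, 2022-03-22 through 2022-03-23, 2022-03-28 through 2022-03-31, 2022-04-07 through 2022-04-07, 2022-04-15 through 2022-04-15.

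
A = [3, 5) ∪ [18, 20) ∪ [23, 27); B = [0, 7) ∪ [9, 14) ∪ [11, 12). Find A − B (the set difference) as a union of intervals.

[18, 20) ∪ [23, 27)

Second set merges to [0, 7), [9, 14).
[3, 5): entirely removed.
[18, 20): nothing removed.
[23, 27): nothing removed.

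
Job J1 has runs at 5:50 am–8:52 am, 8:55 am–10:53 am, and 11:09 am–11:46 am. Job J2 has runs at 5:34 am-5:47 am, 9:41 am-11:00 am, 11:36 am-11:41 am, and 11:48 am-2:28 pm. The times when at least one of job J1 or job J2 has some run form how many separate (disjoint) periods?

5

A ∪ B = 5:34 am–5:47 am, 5:50 am–8:52 am, 8:55 am–11:00 am, 11:09 am–11:46 am, 11:48 am–2:28 pm.
That is 5 disjoint pieces.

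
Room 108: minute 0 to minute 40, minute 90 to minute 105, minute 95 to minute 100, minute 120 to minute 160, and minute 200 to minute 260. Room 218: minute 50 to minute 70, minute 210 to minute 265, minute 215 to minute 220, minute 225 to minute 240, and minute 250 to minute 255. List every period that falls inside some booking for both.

Merge the first list: minute 0 to minute 40, minute 90 to minute 105, minute 120 to minute 160, minute 200 to minute 260.
Merge the second list: minute 50 to minute 70, minute 210 to minute 265.
minute 0 to minute 40 meets no B interval.
minute 90 to minute 105 meets no B interval.
minute 120 to minute 160 meets no B interval.
minute 200 to minute 260 ∩ B → minute 210 to minute 260.

minute 210 to minute 260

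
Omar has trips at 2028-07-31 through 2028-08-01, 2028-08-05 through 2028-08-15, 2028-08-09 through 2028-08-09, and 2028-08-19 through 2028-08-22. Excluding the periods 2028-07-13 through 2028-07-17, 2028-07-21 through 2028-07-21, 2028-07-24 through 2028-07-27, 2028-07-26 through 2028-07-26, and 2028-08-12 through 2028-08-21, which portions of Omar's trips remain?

2028-07-31 through 2028-08-01, 2028-08-05 through 2028-08-11, 2028-08-22 through 2028-08-22

A, merged: 2028-07-31 through 2028-08-01, 2028-08-05 through 2028-08-15, 2028-08-19 through 2028-08-22.
B, merged: 2028-07-13 through 2028-07-17, 2028-07-21 through 2028-07-21, 2028-07-24 through 2028-07-27, 2028-08-12 through 2028-08-21.
2028-07-31 through 2028-08-01: nothing removed.
2028-08-05 through 2028-08-15 \ B = 2028-08-05 through 2028-08-11.
2028-08-19 through 2028-08-22 \ B = 2028-08-22 through 2028-08-22.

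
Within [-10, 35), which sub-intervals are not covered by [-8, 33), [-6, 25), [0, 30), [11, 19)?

[-10, -8) ∪ [33, 35)

After merging, the occupied span is [-8, 33).
Gaps within [-10, 35): [-10, -8), [33, 35).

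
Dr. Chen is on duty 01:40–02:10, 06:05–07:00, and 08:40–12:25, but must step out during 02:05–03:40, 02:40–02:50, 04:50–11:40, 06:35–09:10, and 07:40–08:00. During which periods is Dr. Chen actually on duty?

01:40–02:05, 11:40–12:25

Second set merges to 02:05–03:40, 04:50–11:40.
01:40–02:10 with B removed leaves 01:40–02:05.
06:05–07:00 lies entirely inside B → drops out.
08:40–12:25 with B removed leaves 11:40–12:25.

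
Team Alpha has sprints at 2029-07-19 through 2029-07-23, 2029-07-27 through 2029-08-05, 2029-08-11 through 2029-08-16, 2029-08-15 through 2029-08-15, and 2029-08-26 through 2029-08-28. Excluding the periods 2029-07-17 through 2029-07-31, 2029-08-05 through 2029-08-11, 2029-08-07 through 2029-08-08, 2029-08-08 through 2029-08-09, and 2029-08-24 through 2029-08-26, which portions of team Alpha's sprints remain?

Merge the first list: 2029-07-19 through 2029-07-23, 2029-07-27 through 2029-08-05, 2029-08-11 through 2029-08-16, 2029-08-26 through 2029-08-28.
Merge the second list: 2029-07-17 through 2029-07-31, 2029-08-05 through 2029-08-11, 2029-08-24 through 2029-08-26.
2029-07-19 through 2029-07-23: fully covered by B → removed.
2029-07-27 through 2029-08-05 minus B → 2029-08-01 through 2029-08-04.
2029-08-11 through 2029-08-16 minus B → 2029-08-12 through 2029-08-16.
2029-08-26 through 2029-08-28 minus B → 2029-08-27 through 2029-08-28.

2029-08-01 through 2029-08-04, 2029-08-12 through 2029-08-16, 2029-08-27 through 2029-08-28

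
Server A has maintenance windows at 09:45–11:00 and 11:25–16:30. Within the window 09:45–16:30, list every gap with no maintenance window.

11:00–11:25

The merged coverage is 09:45–11:00, 11:25–16:30.
Gaps within 09:45–16:30: 11:00–11:25.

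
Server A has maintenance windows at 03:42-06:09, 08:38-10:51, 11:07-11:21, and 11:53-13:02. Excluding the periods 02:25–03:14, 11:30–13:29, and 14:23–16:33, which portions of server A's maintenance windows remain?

03:42–06:09, 08:38–10:51, 11:07–11:21

03:42–06:09: no B overlap → unchanged.
08:38–10:51: no B overlap → unchanged.
11:07–11:21: no B overlap → unchanged.
11:53–13:02: fully covered by B → removed.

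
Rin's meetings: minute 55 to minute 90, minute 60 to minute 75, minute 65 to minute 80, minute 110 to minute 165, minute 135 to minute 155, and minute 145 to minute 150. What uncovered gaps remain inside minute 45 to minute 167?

minute 45 to minute 55, minute 90 to minute 110, minute 165 to minute 167

After merging, the occupied span is minute 55 to minute 90, minute 110 to minute 165.
Uncovered inside minute 45 to minute 167: minute 45 to minute 55, minute 90 to minute 110, minute 165 to minute 167.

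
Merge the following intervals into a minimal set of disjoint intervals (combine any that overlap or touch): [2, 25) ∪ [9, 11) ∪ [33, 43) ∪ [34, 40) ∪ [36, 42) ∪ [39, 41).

[9, 11) overlaps/touches [2, 25) → extend to [2, 25).
[33, 43) is disjoint → start new block.
[34, 40) overlaps/touches [33, 43) → extend to [33, 43).
[36, 42) overlaps/touches [33, 43) → extend to [33, 43).
[39, 41) overlaps/touches [33, 43) → extend to [33, 43).

[2, 25) ∪ [33, 43)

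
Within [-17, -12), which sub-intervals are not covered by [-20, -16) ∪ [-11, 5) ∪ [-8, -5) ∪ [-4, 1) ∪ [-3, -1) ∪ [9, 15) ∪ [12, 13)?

Covered (merged): [-20, -16), [-11, 5), [9, 15).
Uncovered inside [-17, -12): [-16, -12).

[-16, -12)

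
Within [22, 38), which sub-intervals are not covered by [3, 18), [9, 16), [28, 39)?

[22, 28)

After merging, the occupied span is [3, 18), [28, 39).
Uncovered inside [22, 38): [22, 28).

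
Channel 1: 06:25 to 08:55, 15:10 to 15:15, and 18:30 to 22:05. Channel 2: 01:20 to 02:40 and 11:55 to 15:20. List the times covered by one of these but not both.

01:20–02:40, 06:25–08:55, 11:55–15:10, 15:15–15:20, 18:30–22:05

A \ B = 06:25–08:55, 18:30–22:05.
B \ A = 01:20–02:40, 11:55–15:10, 15:15–15:20.
Union of the two gives the symmetric difference.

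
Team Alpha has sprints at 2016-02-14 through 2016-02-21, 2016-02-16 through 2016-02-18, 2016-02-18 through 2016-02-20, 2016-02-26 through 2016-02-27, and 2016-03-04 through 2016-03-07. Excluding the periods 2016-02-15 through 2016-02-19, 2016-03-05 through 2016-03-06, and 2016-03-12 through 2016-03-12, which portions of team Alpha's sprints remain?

2016-02-14 through 2016-02-14, 2016-02-20 through 2016-02-21, 2016-02-26 through 2016-02-27, 2016-03-04 through 2016-03-04, 2016-03-07 through 2016-03-07

Merge the first list: 2016-02-14 through 2016-02-21, 2016-02-26 through 2016-02-27, 2016-03-04 through 2016-03-07.
2016-02-14 through 2016-02-21 with B removed leaves 2016-02-14 through 2016-02-14, 2016-02-20 through 2016-02-21.
2016-02-26 through 2016-02-27 is untouched.
2016-03-04 through 2016-03-07 with B removed leaves 2016-03-04 through 2016-03-04, 2016-03-07 through 2016-03-07.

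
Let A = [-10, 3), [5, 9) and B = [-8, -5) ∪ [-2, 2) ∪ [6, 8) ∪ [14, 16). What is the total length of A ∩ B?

A ∩ B = [-8, -5), [-2, 2), [6, 8).
Total: 3 + 4 + 2 = 9.

9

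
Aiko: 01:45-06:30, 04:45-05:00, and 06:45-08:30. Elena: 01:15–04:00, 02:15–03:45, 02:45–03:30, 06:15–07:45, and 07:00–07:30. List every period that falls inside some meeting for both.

01:45–04:00, 06:15–06:30, 06:45–07:45

A, merged: 01:45–06:30, 06:45–08:30.
B, merged: 01:15–04:00, 06:15–07:45.
01:45–06:30 meets the second set on 01:45–04:00, 06:15–06:30.
06:45–08:30 meets the second set on 06:45–07:45.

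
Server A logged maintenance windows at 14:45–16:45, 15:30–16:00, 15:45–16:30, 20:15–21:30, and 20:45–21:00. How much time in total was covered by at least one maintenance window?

Merged: 14:45-16:45, 20:15-21:30.
Lengths: 2 h + 1 h 15 min = 3 h 15 min.

3 h 15 min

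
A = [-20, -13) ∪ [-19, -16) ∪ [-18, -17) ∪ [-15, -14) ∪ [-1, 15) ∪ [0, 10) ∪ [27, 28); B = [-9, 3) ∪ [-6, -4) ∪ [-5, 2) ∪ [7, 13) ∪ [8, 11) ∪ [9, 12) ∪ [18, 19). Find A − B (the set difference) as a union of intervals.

A, merged: [-20, -13), [-1, 15), [27, 28).
B, merged: [-9, 3), [7, 13), [18, 19).
[-20, -13): nothing removed.
[-1, 15) \ B = [3, 7), [13, 15).
[27, 28): nothing removed.

[-20, -13) ∪ [3, 7) ∪ [13, 15) ∪ [27, 28)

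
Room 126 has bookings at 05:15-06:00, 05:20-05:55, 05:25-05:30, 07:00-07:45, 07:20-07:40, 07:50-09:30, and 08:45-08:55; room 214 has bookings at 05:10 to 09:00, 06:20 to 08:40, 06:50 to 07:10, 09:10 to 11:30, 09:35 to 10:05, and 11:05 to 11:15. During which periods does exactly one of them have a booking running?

05:10–05:15, 06:00–07:00, 07:45–07:50, 09:00–09:10, 09:30–11:30

A, merged: 05:15–06:00, 07:00–07:45, 07:50–09:30.
B, merged: 05:10–09:00, 09:10–11:30.
A but not B: 09:00–09:10.
B but not A: 05:10–05:15, 06:00–07:00, 07:45–07:50, 09:30–11:30.
Combining gives A △ B.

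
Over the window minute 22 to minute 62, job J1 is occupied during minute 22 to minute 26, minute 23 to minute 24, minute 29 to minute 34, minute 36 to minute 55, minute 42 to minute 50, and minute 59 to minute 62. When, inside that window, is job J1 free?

After merging, the occupied span is minute 22 to minute 26, minute 29 to minute 34, minute 36 to minute 55, minute 59 to minute 62.
Complement within minute 22 to minute 62: minute 26 to minute 29, minute 34 to minute 36, minute 55 to minute 59.

minute 26 to minute 29, minute 34 to minute 36, minute 55 to minute 59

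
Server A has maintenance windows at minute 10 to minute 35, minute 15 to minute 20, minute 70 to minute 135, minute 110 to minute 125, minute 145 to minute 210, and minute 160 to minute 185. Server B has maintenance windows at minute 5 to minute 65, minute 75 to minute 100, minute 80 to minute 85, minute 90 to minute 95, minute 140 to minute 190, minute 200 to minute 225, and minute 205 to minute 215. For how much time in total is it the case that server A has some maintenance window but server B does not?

First set merges to minute 10 to minute 35, minute 70 to minute 135, minute 145 to minute 210.
Second set merges to minute 5 to minute 65, minute 75 to minute 100, minute 140 to minute 190, minute 200 to minute 225.
A \ B = minute 70 to minute 75, minute 100 to minute 135, minute 190 to minute 200.
Total: 5 minutes + 35 minutes + 10 minutes = 50 minutes.

50 minutes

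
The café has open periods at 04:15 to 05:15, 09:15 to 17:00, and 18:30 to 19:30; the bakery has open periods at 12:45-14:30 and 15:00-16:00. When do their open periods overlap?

04:15-05:15 meets no B interval.
09:15-17:00 ∩ B → 12:45-14:30, 15:00-16:00.
18:30-19:30 meets no B interval.

12:45-14:30, 15:00-16:00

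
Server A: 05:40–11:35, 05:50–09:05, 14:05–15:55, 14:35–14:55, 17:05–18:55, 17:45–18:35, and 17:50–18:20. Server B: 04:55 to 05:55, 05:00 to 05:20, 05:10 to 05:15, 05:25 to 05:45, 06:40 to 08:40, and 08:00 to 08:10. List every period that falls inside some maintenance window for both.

Merge the first list: 05:40–11:35, 14:05–15:55, 17:05–18:55.
Merge the second list: 04:55–05:55, 06:40–08:40.
05:40–11:35 ∩ B → 05:40–05:55, 06:40–08:40.
14:05–15:55 meets no B interval.
17:05–18:55 meets no B interval.

05:40–05:55, 06:40–08:40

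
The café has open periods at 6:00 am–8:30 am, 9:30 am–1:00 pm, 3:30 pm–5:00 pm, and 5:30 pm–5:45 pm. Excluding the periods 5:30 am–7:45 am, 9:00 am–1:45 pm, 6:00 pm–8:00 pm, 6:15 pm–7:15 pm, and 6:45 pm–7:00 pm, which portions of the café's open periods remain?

Second set merges to 5:30 am–7:45 am, 9:00 am–1:45 pm, 6:00 pm–8:00 pm.
6:00 am–8:30 am \ B = 7:45 am–8:30 am.
9:30 am–1:00 pm: entirely removed.
3:30 pm–5:00 pm: nothing removed.
5:30 pm–5:45 pm: nothing removed.

7:45 am–8:30 am, 3:30 pm–5:00 pm, 5:30 pm–5:45 pm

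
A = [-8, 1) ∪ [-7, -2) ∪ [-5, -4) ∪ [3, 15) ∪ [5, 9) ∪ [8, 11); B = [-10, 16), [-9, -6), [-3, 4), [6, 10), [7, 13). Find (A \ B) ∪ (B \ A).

[-10, -8) ∪ [1, 3) ∪ [15, 16)

A, merged: [-8, 1), [3, 15).
B, merged: [-10, 16).
Only in the first: none.
Only in the second: [-10, -8), [1, 3), [15, 16).
Together these are the periods covered by exactly one.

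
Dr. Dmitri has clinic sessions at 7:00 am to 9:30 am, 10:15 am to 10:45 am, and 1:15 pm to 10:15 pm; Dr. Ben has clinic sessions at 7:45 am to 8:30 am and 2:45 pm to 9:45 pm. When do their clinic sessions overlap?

7:00 am–9:30 am ∩ B → 7:45 am–8:30 am.
10:15 am–10:45 am meets no B interval.
1:15 pm–10:15 pm ∩ B → 2:45 pm–9:45 pm.

7:45 am–8:30 am, 2:45 pm–9:45 pm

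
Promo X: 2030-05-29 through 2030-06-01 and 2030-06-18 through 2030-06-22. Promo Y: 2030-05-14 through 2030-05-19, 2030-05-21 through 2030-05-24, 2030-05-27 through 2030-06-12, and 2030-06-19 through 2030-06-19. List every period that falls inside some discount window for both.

2030-05-29 through 2030-06-01, 2030-06-19 through 2030-06-19

2030-05-29 through 2030-06-01 ∩ B → 2030-05-29 through 2030-06-01.
2030-06-18 through 2030-06-22 ∩ B → 2030-06-19 through 2030-06-19.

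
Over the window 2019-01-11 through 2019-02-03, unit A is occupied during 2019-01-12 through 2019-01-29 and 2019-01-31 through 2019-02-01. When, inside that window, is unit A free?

After merging, the occupied span is 2019-01-12 through 2019-01-29, 2019-01-31 through 2019-02-01.
Complement within 2019-01-11 through 2019-02-03: 2019-01-11 through 2019-01-11, 2019-01-30 through 2019-01-30, 2019-02-02 through 2019-02-03.

2019-01-11 through 2019-01-11, 2019-01-30 through 2019-01-30, 2019-02-02 through 2019-02-03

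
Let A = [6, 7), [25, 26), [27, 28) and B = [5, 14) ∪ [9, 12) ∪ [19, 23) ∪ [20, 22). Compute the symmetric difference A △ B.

Second set merges to [5, 14), [19, 23).
A \ B = [25, 26), [27, 28).
B \ A = [5, 6), [7, 14), [19, 23).
Union of the two gives the symmetric difference.

[5, 6) ∪ [7, 14) ∪ [19, 23) ∪ [25, 26) ∪ [27, 28)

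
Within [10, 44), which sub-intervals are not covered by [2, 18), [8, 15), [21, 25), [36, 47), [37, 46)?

After merging, the occupied span is [2, 18), [21, 25), [36, 47).
Complement within [10, 44): [18, 21), [25, 36).

[18, 21) ∪ [25, 36)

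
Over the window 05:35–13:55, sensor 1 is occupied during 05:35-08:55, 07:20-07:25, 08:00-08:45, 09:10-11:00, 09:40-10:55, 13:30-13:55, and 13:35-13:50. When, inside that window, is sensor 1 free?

08:55–09:10, 11:00–13:30

After merging, the occupied span is 05:35–08:55, 09:10–11:00, 13:30–13:55.
Gaps within 05:35–13:55: 08:55–09:10, 11:00–13:30.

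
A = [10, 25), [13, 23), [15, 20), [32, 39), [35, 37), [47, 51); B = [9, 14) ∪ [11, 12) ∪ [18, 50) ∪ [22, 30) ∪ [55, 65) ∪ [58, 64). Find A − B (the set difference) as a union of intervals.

[14, 18) ∪ [50, 51)

First set merges to [10, 25), [32, 39), [47, 51).
Second set merges to [9, 14), [18, 50), [55, 65).
[10, 25) with B removed leaves [14, 18).
[32, 39) lies entirely inside B → drops out.
[47, 51) with B removed leaves [50, 51).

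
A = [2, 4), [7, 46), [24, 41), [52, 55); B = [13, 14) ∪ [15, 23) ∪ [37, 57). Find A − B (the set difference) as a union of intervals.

First set merges to [2, 4), [7, 46), [52, 55).
[2, 4) is untouched.
[7, 46) with B removed leaves [7, 13), [14, 15), [23, 37).
[52, 55) lies entirely inside B → drops out.

[2, 4) ∪ [7, 13) ∪ [14, 15) ∪ [23, 37)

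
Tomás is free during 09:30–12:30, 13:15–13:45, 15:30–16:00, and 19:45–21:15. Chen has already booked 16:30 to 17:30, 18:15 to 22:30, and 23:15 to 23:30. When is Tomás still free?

09:30–12:30 is untouched.
13:15–13:45 is untouched.
15:30–16:00 is untouched.
19:45–21:15 lies entirely inside B → drops out.

09:30–12:30, 13:15–13:45, 15:30–16:00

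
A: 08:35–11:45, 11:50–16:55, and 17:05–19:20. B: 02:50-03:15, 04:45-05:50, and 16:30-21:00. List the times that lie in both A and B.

16:30–16:55, 17:05–19:20

08:35–11:45 meets no B interval.
11:50–16:55 ∩ B → 16:30–16:55.
17:05–19:20 ∩ B → 17:05–19:20.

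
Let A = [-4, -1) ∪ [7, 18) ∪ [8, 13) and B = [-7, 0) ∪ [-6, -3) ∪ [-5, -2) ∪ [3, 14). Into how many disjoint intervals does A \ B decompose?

1

Merge the first list: [-4, -1), [7, 18).
Merge the second list: [-7, 0), [3, 14).
A \ B = [14, 18).
That is 1 disjoint piece.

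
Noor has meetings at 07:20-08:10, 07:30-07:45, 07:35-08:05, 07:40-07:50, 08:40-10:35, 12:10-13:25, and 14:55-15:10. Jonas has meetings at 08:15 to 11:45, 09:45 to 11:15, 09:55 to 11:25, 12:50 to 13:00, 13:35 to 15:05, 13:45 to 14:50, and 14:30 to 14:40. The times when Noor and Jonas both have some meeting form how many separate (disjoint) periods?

3

Merge the first list: 07:20–08:10, 08:40–10:35, 12:10–13:25, 14:55–15:10.
Merge the second list: 08:15–11:45, 12:50–13:00, 13:35–15:05.
A ∩ B = 08:40–10:35, 12:50–13:00, 14:55–15:05.
That is 3 disjoint pieces.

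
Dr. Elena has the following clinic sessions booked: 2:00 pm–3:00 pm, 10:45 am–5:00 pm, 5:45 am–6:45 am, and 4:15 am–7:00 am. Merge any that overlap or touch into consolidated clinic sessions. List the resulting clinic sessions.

Sort by start: 4:15 am–7:00 am, 5:45 am–6:45 am, 10:45 am–5:00 pm, 2:00 pm–3:00 pm.
5:45 am–6:45 am overlaps/touches 4:15 am–7:00 am → extend to 4:15 am–7:00 am.
10:45 am–5:00 pm is disjoint → start new block.
2:00 pm–3:00 pm overlaps/touches 10:45 am–5:00 pm → extend to 10:45 am–5:00 pm.

4:15 am–7:00 am, 10:45 am–5:00 pm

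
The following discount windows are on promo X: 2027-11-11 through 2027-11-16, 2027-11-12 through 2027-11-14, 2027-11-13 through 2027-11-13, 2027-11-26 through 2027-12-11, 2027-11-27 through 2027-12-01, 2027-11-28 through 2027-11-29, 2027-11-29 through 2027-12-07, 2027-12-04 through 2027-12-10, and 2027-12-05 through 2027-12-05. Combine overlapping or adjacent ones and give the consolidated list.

2027-11-11 through 2027-11-16, 2027-11-26 through 2027-12-11

2027-11-12 through 2027-11-14 overlaps/touches 2027-11-11 through 2027-11-16 → extend to 2027-11-11 through 2027-11-16.
2027-11-13 through 2027-11-13 overlaps/touches 2027-11-11 through 2027-11-16 → extend to 2027-11-11 through 2027-11-16.
2027-11-26 through 2027-12-11 is disjoint → start new block.
2027-11-27 through 2027-12-01 overlaps/touches 2027-11-26 through 2027-12-11 → extend to 2027-11-26 through 2027-12-11.
2027-11-28 through 2027-11-29 overlaps/touches 2027-11-26 through 2027-12-11 → extend to 2027-11-26 through 2027-12-11.
2027-11-29 through 2027-12-07 overlaps/touches 2027-11-26 through 2027-12-11 → extend to 2027-11-26 through 2027-12-11.
2027-12-04 through 2027-12-10 overlaps/touches 2027-11-26 through 2027-12-11 → extend to 2027-11-26 through 2027-12-11.
2027-12-05 through 2027-12-05 overlaps/touches 2027-11-26 through 2027-12-11 → extend to 2027-11-26 through 2027-12-11.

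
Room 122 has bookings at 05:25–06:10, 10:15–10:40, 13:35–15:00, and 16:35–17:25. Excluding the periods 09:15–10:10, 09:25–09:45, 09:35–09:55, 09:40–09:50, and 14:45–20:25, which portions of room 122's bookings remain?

05:25–06:10, 10:15–10:40, 13:35–14:45

Second set merges to 09:15–10:10, 14:45–20:25.
05:25–06:10: no B overlap → unchanged.
10:15–10:40: no B overlap → unchanged.
13:35–15:00 minus B → 13:35–14:45.
16:35–17:25: fully covered by B → removed.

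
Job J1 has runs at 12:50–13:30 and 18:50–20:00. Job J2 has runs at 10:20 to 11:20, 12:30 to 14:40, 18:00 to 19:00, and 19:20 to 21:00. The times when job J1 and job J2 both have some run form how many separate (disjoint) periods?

3

A ∩ B = 12:50–13:30, 18:50–19:00, 19:20–20:00.
That is 3 disjoint pieces.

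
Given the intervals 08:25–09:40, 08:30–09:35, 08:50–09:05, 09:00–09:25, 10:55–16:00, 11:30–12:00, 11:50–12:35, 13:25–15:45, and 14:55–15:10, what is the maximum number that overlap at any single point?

4

Walk the sorted start/end points keeping a running depth.
The depth first hits 4 at 09:00.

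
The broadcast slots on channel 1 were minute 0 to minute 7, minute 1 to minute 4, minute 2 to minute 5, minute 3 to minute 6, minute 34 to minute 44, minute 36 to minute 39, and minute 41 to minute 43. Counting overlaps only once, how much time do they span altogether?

17 minutes

Merged: minute 0 to minute 7, minute 34 to minute 44.
Lengths: 7 minutes + 10 minutes = 17 minutes.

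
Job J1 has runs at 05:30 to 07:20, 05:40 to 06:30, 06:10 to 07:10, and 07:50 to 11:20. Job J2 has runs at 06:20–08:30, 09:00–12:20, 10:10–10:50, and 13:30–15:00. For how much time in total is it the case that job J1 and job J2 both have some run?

4 h

First set merges to 05:30–07:20, 07:50–11:20.
Second set merges to 06:20–08:30, 09:00–12:20, 13:30–15:00.
A ∩ B = 06:20–07:20, 07:50–08:30, 09:00–11:20.
Total: 1 h + 40 min + 2 h 20 min = 4 h.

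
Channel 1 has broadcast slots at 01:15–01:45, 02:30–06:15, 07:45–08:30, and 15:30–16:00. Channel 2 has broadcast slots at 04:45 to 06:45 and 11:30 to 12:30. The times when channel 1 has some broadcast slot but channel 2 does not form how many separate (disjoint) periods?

A \ B = 01:15-01:45, 02:30-04:45, 07:45-08:30, 15:30-16:00.
That is 4 disjoint pieces.

4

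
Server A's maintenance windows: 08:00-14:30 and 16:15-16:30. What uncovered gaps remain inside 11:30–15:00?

After merging, the occupied span is 08:00–14:30, 16:15–16:30.
Complement within 11:30–15:00: 14:30–15:00.

14:30–15:00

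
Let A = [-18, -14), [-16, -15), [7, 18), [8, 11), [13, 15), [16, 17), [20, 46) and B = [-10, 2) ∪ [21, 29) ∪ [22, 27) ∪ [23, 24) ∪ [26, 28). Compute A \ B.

First set merges to [-18, -14), [7, 18), [20, 46).
Second set merges to [-10, 2), [21, 29).
[-18, -14): no B overlap → unchanged.
[7, 18): no B overlap → unchanged.
[20, 46) minus B → [20, 21), [29, 46).

[-18, -14) ∪ [7, 18) ∪ [20, 21) ∪ [29, 46)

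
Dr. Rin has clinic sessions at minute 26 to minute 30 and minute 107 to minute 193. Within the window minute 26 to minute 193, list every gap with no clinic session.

minute 30 to minute 107

Covered (merged): minute 26 to minute 30, minute 107 to minute 193.
Uncovered inside minute 26 to minute 193: minute 30 to minute 107.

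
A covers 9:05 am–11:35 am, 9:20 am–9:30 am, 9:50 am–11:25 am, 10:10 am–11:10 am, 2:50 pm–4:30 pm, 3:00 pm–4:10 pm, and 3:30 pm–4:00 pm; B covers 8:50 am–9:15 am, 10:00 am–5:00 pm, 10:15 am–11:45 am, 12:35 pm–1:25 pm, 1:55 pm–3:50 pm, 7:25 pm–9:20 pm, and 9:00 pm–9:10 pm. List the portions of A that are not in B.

9:15 am-10:00 am

Merge the first list: 9:05 am-11:35 am, 2:50 pm-4:30 pm.
Merge the second list: 8:50 am-9:15 am, 10:00 am-5:00 pm, 7:25 pm-9:20 pm.
9:05 am-11:35 am with B removed leaves 9:15 am-10:00 am.
2:50 pm-4:30 pm lies entirely inside B → drops out.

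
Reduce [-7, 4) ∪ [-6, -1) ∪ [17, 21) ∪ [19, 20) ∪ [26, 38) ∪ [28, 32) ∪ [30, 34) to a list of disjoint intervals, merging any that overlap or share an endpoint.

[-7, 4) ∪ [17, 21) ∪ [26, 38)

[-6, -1) overlaps/touches [-7, 4) → extend to [-7, 4).
[17, 21) is disjoint → start new block.
[19, 20) overlaps/touches [17, 21) → extend to [17, 21).
[26, 38) is disjoint → start new block.
[28, 32) overlaps/touches [26, 38) → extend to [26, 38).
[30, 34) overlaps/touches [26, 38) → extend to [26, 38).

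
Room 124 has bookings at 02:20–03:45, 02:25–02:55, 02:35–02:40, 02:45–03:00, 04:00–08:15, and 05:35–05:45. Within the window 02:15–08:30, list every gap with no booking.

02:15–02:20, 03:45–04:00, 08:15–08:30

The merged coverage is 02:20–03:45, 04:00–08:15.
Uncovered inside 02:15–08:30: 02:15–02:20, 03:45–04:00, 08:15–08:30.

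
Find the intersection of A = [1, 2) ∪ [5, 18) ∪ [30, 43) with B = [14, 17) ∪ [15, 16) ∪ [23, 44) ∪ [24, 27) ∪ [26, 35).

Second set merges to [14, 17), [23, 44).
[1, 2) meets no B interval.
[5, 18) ∩ B → [14, 17).
[30, 43) ∩ B → [30, 43).

[14, 17) ∪ [30, 43)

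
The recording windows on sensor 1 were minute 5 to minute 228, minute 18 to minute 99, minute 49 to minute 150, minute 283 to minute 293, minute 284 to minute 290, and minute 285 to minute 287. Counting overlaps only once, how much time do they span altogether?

Merged: minute 5 to minute 228, minute 283 to minute 293.
Lengths: 223 minutes + 10 minutes = 233 minutes.

233 minutes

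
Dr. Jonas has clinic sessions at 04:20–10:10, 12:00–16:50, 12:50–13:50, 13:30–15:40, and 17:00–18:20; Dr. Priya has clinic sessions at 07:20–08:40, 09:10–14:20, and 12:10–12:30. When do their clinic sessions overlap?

Merge the first list: 04:20–10:10, 12:00–16:50, 17:00–18:20.
Merge the second list: 07:20–08:40, 09:10–14:20.
04:20–10:10 ∩ B → 07:20–08:40, 09:10–10:10.
12:00–16:50 ∩ B → 12:00–14:20.
17:00–18:20 meets no B interval.

07:20–08:40, 09:10–10:10, 12:00–14:20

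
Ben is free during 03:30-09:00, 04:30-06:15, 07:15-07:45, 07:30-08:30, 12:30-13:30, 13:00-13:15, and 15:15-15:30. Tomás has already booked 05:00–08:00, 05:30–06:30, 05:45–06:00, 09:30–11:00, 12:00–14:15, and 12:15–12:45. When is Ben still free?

03:30–05:00, 08:00–09:00, 15:15–15:30

A, merged: 03:30–09:00, 12:30–13:30, 15:15–15:30.
B, merged: 05:00–08:00, 09:30–11:00, 12:00–14:15.
03:30–09:00 \ B = 03:30–05:00, 08:00–09:00.
12:30–13:30: entirely removed.
15:15–15:30: nothing removed.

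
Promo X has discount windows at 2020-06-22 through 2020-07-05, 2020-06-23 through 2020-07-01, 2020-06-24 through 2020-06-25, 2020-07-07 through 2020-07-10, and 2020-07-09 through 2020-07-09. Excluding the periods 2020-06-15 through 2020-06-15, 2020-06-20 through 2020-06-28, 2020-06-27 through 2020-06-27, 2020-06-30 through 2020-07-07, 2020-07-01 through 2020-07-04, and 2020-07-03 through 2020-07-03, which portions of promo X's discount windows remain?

2020-06-29 through 2020-06-29, 2020-07-08 through 2020-07-10

A, merged: 2020-06-22 through 2020-07-05, 2020-07-07 through 2020-07-10.
B, merged: 2020-06-15 through 2020-06-15, 2020-06-20 through 2020-06-28, 2020-06-30 through 2020-07-07.
2020-06-22 through 2020-07-05 with B removed leaves 2020-06-29 through 2020-06-29.
2020-07-07 through 2020-07-10 with B removed leaves 2020-07-08 through 2020-07-10.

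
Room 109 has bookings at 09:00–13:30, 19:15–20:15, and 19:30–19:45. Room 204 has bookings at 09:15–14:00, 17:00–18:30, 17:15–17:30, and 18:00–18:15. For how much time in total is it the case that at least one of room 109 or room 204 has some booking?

A, merged: 09:00-13:30, 19:15-20:15.
B, merged: 09:15-14:00, 17:00-18:30.
A ∪ B = 09:00-14:00, 17:00-18:30, 19:15-20:15.
Total: 5 h + 1 h 30 min + 1 h = 7 h 30 min.

7 h 30 min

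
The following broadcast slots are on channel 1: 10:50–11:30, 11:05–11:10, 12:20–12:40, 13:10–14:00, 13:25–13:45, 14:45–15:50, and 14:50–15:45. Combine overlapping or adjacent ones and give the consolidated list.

11:05–11:10 overlaps/touches 10:50–11:30 → extend to 10:50–11:30.
12:20–12:40 is disjoint → start new block.
13:10–14:00 is disjoint → start new block.
13:25–13:45 overlaps/touches 13:10–14:00 → extend to 13:10–14:00.
14:45–15:50 is disjoint → start new block.
14:50–15:45 overlaps/touches 14:45–15:50 → extend to 14:45–15:50.

10:50–11:30, 12:20–12:40, 13:10–14:00, 14:45–15:50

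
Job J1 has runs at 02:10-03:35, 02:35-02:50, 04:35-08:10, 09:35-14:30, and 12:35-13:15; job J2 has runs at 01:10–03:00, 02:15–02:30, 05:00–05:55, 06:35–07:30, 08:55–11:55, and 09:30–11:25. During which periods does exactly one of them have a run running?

01:10–02:10, 03:00–03:35, 04:35–05:00, 05:55–06:35, 07:30–08:10, 08:55–09:35, 11:55–14:30

First set merges to 02:10–03:35, 04:35–08:10, 09:35–14:30.
Second set merges to 01:10–03:00, 05:00–05:55, 06:35–07:30, 08:55–11:55.
Only in the first: 03:00–03:35, 04:35–05:00, 05:55–06:35, 07:30–08:10, 11:55–14:30.
Only in the second: 01:10–02:10, 08:55–09:35.
Together these are the periods covered by exactly one.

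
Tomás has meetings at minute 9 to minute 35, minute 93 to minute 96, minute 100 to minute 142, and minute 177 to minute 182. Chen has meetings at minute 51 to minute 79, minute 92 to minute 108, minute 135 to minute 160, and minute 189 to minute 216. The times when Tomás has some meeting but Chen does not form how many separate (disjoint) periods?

A \ B = minute 9 to minute 35, minute 108 to minute 135, minute 177 to minute 182.
That is 3 disjoint pieces.

3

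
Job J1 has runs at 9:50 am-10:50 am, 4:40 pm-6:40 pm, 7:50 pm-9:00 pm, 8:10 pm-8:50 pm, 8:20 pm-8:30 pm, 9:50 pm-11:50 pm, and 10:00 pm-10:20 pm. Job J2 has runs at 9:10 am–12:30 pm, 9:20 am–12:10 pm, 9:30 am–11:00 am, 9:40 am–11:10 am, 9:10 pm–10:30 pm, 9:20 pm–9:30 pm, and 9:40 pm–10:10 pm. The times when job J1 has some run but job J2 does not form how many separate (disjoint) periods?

3

Merge the first list: 9:50 am–10:50 am, 4:40 pm–6:40 pm, 7:50 pm–9:00 pm, 9:50 pm–11:50 pm.
Merge the second list: 9:10 am–12:30 pm, 9:10 pm–10:30 pm.
A \ B = 4:40 pm–6:40 pm, 7:50 pm–9:00 pm, 10:30 pm–11:50 pm.
That is 3 disjoint pieces.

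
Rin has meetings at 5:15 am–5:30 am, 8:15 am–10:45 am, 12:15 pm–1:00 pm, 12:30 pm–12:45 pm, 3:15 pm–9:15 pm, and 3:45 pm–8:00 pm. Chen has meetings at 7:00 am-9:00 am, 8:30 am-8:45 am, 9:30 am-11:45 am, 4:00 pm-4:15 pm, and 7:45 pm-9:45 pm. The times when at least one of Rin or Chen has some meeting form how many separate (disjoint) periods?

A, merged: 5:15 am–5:30 am, 8:15 am–10:45 am, 12:15 pm–1:00 pm, 3:15 pm–9:15 pm.
B, merged: 7:00 am–9:00 am, 9:30 am–11:45 am, 4:00 pm–4:15 pm, 7:45 pm–9:45 pm.
A ∪ B = 5:15 am–5:30 am, 7:00 am–11:45 am, 12:15 pm–1:00 pm, 3:15 pm–9:45 pm.
That is 4 disjoint pieces.

4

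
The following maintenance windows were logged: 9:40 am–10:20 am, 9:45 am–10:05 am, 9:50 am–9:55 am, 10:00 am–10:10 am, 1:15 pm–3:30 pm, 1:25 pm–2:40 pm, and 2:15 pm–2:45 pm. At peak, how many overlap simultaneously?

Sweep endpoints in order; track running count of active intervals.
Peak of 3 reached at 9:50 am.

3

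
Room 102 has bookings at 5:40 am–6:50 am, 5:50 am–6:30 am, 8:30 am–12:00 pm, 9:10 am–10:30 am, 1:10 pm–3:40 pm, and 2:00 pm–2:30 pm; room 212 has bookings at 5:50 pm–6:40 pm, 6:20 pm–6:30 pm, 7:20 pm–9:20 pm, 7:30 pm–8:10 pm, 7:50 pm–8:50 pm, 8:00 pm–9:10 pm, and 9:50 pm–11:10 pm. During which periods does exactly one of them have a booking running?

5:40 am–6:50 am, 8:30 am–12:00 pm, 1:10 pm–3:40 pm, 5:50 pm–6:40 pm, 7:20 pm–9:20 pm, 9:50 pm–11:10 pm

First set merges to 5:40 am–6:50 am, 8:30 am–12:00 pm, 1:10 pm–3:40 pm.
Second set merges to 5:50 pm–6:40 pm, 7:20 pm–9:20 pm, 9:50 pm–11:10 pm.
A but not B: 5:40 am–6:50 am, 8:30 am–12:00 pm, 1:10 pm–3:40 pm.
B but not A: 5:50 pm–6:40 pm, 7:20 pm–9:20 pm, 9:50 pm–11:10 pm.
Combining gives A △ B.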